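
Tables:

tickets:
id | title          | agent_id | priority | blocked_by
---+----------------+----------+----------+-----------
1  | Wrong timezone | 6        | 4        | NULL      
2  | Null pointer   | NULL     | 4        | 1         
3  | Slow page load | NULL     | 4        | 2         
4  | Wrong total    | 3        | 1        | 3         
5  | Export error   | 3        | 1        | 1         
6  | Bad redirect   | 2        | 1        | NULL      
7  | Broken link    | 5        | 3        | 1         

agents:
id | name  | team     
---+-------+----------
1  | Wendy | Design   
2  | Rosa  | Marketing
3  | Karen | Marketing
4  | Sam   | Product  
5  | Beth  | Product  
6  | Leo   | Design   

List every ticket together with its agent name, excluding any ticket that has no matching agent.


INNER JOIN keeps only tickets rows whose agent_id matches an id in agents. Walk through each ticket:
  - ticket 1 (Wrong timezone): agent_id=6 -> matches Leo
  - ticket 2 (Null pointer): agent_id=NULL, no match -> dropped
  - ticket 3 (Slow page load): agent_id=NULL, no match -> dropped
  - ticket 4 (Wrong total): agent_id=3 -> matches Karen
  - ticket 5 (Export error): agent_id=3 -> matches Karen
  - ticket 6 (Bad redirect): agent_id=2 -> matches Rosa
  - ticket 7 (Broken link): agent_id=5 -> matches Beth
So 2 of 7 rows are dropped.

SQL:
SELECT a.title, b.name AS agent
FROM tickets a
INNER JOIN agents b ON a.agent_id = b.id

Result:
title          | agent
---------------+------
Wrong timezone | Leo  
Wrong total    | Karen
Export error   | Karen
Bad redirect   | Rosa 
Broken link    | Beth 


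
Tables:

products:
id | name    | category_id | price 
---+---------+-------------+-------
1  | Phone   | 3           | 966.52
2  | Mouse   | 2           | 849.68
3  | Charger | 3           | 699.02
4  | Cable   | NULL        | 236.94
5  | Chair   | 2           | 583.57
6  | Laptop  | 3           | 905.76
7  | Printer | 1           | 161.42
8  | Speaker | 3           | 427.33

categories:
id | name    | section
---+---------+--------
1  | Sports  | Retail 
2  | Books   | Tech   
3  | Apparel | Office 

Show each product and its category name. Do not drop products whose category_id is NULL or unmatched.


LEFT JOIN keeps every row from products (the left table); where category_id has no match in categories, the category columns become NULL. Walk through each product:
  - product 1 (Phone): category_id=3 -> matches Apparel
  - product 2 (Mouse): category_id=2 -> matches Books
  - product 3 (Charger): category_id=3 -> matches Apparel
  - product 4 (Cable): category_id=NULL, no match -> kept with NULL
  - product 5 (Chair): category_id=2 -> matches Books
  - product 6 (Laptop): category_id=3 -> matches Apparel
  - product 7 (Printer): category_id=1 -> matches Sports
  - product 8 (Speaker): category_id=3 -> matches Apparel
All 8 rows appear; 1 has NULL category.

SQL:
SELECT a.name, b.name AS category
FROM products a
LEFT JOIN categories b ON a.category_id = b.id

Result:
name    | category
--------+---------
Phone   | Apparel 
Mouse   | Books   
Charger | Apparel 
Cable   | NULL    
Chair   | Books   
Laptop  | Apparel 
Printer | Sports  
Speaker | Apparel 


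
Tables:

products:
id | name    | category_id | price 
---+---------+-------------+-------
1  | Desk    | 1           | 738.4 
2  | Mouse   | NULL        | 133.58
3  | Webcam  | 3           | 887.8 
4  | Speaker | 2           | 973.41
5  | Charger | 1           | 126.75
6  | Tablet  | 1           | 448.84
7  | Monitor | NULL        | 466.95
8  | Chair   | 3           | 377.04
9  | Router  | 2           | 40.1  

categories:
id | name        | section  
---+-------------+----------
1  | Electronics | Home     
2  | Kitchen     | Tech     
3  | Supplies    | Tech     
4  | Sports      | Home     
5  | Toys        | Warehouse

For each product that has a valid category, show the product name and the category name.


INNER JOIN keeps only products rows whose category_id matches an id in categories. Walk through each product:
  - product 1 (Desk): category_id=1 -> matches Electronics
  - product 2 (Mouse): category_id=NULL, no match -> dropped
  - product 3 (Webcam): category_id=3 -> matches Supplies
  - product 4 (Speaker): category_id=2 -> matches Kitchen
  - product 5 (Charger): category_id=1 -> matches Electronics
  - product 6 (Tablet): category_id=1 -> matches Electronics
  - product 7 (Monitor): category_id=NULL, no match -> dropped
  - product 8 (Chair): category_id=3 -> matches Supplies
  - product 9 (Router): category_id=2 -> matches Kitchen
So 2 of 9 rows are dropped.

SQL:
SELECT a.name, b.name AS category
FROM products a
INNER JOIN categories b ON a.category_id = b.id

Result:
name    | category   
--------+------------
Desk    | Electronics
Webcam  | Supplies   
Speaker | Kitchen    
Charger | Electronics
Tablet  | Electronics
Chair   | Supplies   
Router  | Kitchen    


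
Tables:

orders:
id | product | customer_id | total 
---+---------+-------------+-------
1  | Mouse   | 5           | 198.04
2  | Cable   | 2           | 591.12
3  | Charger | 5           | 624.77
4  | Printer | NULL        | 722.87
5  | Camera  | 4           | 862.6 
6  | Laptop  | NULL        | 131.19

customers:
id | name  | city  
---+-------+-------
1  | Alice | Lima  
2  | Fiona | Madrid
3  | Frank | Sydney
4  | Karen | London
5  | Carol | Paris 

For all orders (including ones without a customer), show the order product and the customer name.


LEFT JOIN keeps every row from orders (the left table); where customer_id has no match in customers, the customer columns become NULL. Walk through each order:
  - order 1 (Mouse): customer_id=5 -> matches Carol
  - order 2 (Cable): customer_id=2 -> matches Fiona
  - order 3 (Charger): customer_id=5 -> matches Carol
  - order 4 (Printer): customer_id=NULL, no match -> kept with NULL
  - order 5 (Camera): customer_id=4 -> matches Karen
  - order 6 (Laptop): customer_id=NULL, no match -> kept with NULL
All 6 rows appear; 2 have NULL customer.

SQL:
SELECT a.product, b.name AS customer
FROM orders a
LEFT JOIN customers b ON a.customer_id = b.id

Result:
product | customer
--------+---------
Mouse   | Carol   
Cable   | Fiona   
Charger | Carol   
Printer | NULL    
Camera  | Karen   
Laptop  | NULL    


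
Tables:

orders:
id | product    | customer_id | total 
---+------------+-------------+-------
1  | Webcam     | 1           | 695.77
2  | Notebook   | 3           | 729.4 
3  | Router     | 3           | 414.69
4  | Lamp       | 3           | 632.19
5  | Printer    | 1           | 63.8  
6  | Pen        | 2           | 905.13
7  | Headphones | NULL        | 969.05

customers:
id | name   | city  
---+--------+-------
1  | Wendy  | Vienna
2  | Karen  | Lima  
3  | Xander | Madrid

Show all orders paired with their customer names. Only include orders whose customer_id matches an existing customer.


INNER JOIN keeps only orders rows whose customer_id matches an id in customers. Walk through each order:
  - order 1 (Webcam): customer_id=1 -> matches Wendy
  - order 2 (Notebook): customer_id=3 -> matches Xander
  - order 3 (Router): customer_id=3 -> matches Xander
  - order 4 (Lamp): customer_id=3 -> matches Xander
  - order 5 (Printer): customer_id=1 -> matches Wendy
  - order 6 (Pen): customer_id=2 -> matches Karen
  - order 7 (Headphones): customer_id=NULL, no match -> dropped
So 1 of 7 rows is dropped.

SQL:
SELECT a.product, b.name AS customer
FROM orders a
INNER JOIN customers b ON a.customer_id = b.id

Result:
product  | customer
---------+---------
Webcam   | Wendy   
Notebook | Xander  
Router   | Xander  
Lamp     | Xander  
Printer  | Wendy   
Pen      | Karen   


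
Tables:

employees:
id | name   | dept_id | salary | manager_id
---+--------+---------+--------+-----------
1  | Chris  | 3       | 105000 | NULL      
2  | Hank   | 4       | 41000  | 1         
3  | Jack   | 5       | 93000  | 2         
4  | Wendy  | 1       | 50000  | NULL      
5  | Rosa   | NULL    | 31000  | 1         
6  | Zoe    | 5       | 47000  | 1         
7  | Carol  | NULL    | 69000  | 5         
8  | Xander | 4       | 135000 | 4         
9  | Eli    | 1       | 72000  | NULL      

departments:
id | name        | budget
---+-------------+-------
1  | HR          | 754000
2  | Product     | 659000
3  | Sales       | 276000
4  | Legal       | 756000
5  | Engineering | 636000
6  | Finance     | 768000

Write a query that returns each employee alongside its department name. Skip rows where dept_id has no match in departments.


INNER JOIN keeps only employees rows whose dept_id matches an id in departments. Walk through each employee:
  - employee 1 (Chris): dept_id=3 -> matches Sales
  - employee 2 (Hank): dept_id=4 -> matches Legal
  - employee 3 (Jack): dept_id=5 -> matches Engineering
  - employee 4 (Wendy): dept_id=1 -> matches HR
  - employee 5 (Rosa): dept_id=NULL, no match -> dropped
  - employee 6 (Zoe): dept_id=5 -> matches Engineering
  - employee 7 (Carol): dept_id=NULL, no match -> dropped
  - employee 8 (Xander): dept_id=4 -> matches Legal
  - employee 9 (Eli): dept_id=1 -> matches HR
So 2 of 9 rows are dropped.

SQL:
SELECT a.name, b.name AS department
FROM employees a
INNER JOIN departments b ON a.dept_id = b.id

Result:
name   | department 
-------+------------
Chris  | Sales      
Hank   | Legal      
Jack   | Engineering
Wendy  | HR         
Zoe    | Engineering
Xander | Legal      
Eli    | HR         


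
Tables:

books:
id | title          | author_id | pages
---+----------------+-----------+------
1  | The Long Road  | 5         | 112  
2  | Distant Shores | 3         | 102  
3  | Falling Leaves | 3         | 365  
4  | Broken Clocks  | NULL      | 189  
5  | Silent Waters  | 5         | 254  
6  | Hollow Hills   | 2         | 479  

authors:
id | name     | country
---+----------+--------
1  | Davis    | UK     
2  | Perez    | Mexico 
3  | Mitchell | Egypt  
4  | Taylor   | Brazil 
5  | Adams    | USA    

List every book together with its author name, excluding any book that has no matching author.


INNER JOIN keeps only books rows whose author_id matches an id in authors. Walk through each book:
  - book 1 (The Long Road): author_id=5 -> matches Adams
  - book 2 (Distant Shores): author_id=3 -> matches Mitchell
  - book 3 (Falling Leaves): author_id=3 -> matches Mitchell
  - book 4 (Broken Clocks): author_id=NULL, no match -> dropped
  - book 5 (Silent Waters): author_id=5 -> matches Adams
  - book 6 (Hollow Hills): author_id=2 -> matches Perez
So 1 of 6 rows is dropped.

SQL:
SELECT a.title, b.name AS author
FROM books a
INNER JOIN authors b ON a.author_id = b.id

Result:
title          | author  
---------------+---------
The Long Road  | Adams   
Distant Shores | Mitchell
Falling Leaves | Mitchell
Silent Waters  | Adams   
Hollow Hills   | Perez   


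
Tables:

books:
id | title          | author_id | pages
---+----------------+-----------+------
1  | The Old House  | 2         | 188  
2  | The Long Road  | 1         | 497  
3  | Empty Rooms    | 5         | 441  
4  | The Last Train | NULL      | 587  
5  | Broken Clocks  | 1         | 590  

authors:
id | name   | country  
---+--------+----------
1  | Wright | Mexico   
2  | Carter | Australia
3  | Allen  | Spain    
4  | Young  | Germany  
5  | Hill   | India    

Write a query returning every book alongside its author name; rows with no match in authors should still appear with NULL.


LEFT JOIN keeps every row from books (the left table); where author_id has no match in authors, the author columns become NULL. Walk through each book:
  - book 1 (The Old House): author_id=2 -> matches Carter
  - book 2 (The Long Road): author_id=1 -> matches Wright
  - book 3 (Empty Rooms): author_id=5 -> matches Hill
  - book 4 (The Last Train): author_id=NULL, no match -> kept with NULL
  - book 5 (Broken Clocks): author_id=1 -> matches Wright
All 5 rows appear; 1 has NULL author.

SQL:
SELECT a.title, b.name AS author
FROM books a
LEFT JOIN authors b ON a.author_id = b.id

Result:
title          | author
---------------+-------
The Old House  | Carter
The Long Road  | Wright
Empty Rooms    | Hill  
The Last Train | NULL  
Broken Clocks  | Wright


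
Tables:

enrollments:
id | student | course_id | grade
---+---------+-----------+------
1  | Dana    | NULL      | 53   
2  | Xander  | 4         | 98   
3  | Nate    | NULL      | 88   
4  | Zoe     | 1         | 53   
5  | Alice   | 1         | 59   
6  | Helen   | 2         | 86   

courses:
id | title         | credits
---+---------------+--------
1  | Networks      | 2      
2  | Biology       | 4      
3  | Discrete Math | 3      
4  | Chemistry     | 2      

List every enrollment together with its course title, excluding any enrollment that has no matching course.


INNER JOIN keeps only enrollments rows whose course_id matches an id in courses. Walk through each enrollment:
  - enrollment 1 (Dana): course_id=NULL, no match -> dropped
  - enrollment 2 (Xander): course_id=4 -> matches Chemistry
  - enrollment 3 (Nate): course_id=NULL, no match -> dropped
  - enrollment 4 (Zoe): course_id=1 -> matches Networks
  - enrollment 5 (Alice): course_id=1 -> matches Networks
  - enrollment 6 (Helen): course_id=2 -> matches Biology
So 2 of 6 rows are dropped.

SQL:
SELECT a.student, b.title AS course
FROM enrollments a
INNER JOIN courses b ON a.course_id = b.id

Result:
student | course   
--------+----------
Xander  | Chemistry
Zoe     | Networks 
Alice   | Networks 
Helen   | Biology  


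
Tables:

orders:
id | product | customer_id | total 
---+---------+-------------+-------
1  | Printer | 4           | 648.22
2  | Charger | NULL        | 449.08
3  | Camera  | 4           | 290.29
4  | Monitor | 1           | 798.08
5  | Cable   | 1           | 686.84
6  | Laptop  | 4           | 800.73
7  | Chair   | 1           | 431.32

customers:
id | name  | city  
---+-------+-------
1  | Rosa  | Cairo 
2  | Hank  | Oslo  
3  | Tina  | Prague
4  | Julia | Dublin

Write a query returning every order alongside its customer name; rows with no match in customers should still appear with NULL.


LEFT JOIN keeps every row from orders (the left table); where customer_id has no match in customers, the customer columns become NULL. Walk through each order:
  - order 1 (Printer): customer_id=4 -> matches Julia
  - order 2 (Charger): customer_id=NULL, no match -> kept with NULL
  - order 3 (Camera): customer_id=4 -> matches Julia
  - order 4 (Monitor): customer_id=1 -> matches Rosa
  - order 5 (Cable): customer_id=1 -> matches Rosa
  - order 6 (Laptop): customer_id=4 -> matches Julia
  - order 7 (Chair): customer_id=1 -> matches Rosa
All 7 rows appear; 1 has NULL customer.

SQL:
SELECT a.product, b.name AS customer
FROM orders a
LEFT JOIN customers b ON a.customer_id = b.id

Result:
product | customer
--------+---------
Printer | Julia   
Charger | NULL    
Camera  | Julia   
Monitor | Rosa    
Cable   | Rosa    
Laptop  | Julia   
Chair   | Rosa    


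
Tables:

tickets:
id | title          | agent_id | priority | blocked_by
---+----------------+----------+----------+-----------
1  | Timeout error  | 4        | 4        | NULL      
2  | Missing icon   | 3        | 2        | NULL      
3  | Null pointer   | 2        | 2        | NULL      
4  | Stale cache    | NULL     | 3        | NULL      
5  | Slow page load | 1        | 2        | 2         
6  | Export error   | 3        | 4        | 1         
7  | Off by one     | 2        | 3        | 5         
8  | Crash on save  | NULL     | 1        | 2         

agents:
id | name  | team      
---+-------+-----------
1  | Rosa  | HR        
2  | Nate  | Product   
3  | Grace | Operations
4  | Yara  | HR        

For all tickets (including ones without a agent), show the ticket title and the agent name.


LEFT JOIN keeps every row from tickets (the left table); where agent_id has no match in agents, the agent columns become NULL. Walk through each ticket:
  - ticket 1 (Timeout error): agent_id=4 -> matches Yara
  - ticket 2 (Missing icon): agent_id=3 -> matches Grace
  - ticket 3 (Null pointer): agent_id=2 -> matches Nate
  - ticket 4 (Stale cache): agent_id=NULL, no match -> kept with NULL
  - ticket 5 (Slow page load): agent_id=1 -> matches Rosa
  - ticket 6 (Export error): agent_id=3 -> matches Grace
  - ticket 7 (Off by one): agent_id=2 -> matches Nate
  - ticket 8 (Crash on save): agent_id=NULL, no match -> kept with NULL
All 8 rows appear; 2 have NULL agent.

SQL:
SELECT a.title, b.name AS agent
FROM tickets a
LEFT JOIN agents b ON a.agent_id = b.id

Result:
title          | agent
---------------+------
Timeout error  | Yara 
Missing icon   | Grace
Null pointer   | Nate 
Stale cache    | NULL 
Slow page load | Rosa 
Export error   | Grace
Off by one     | Nate 
Crash on save  | NULL 


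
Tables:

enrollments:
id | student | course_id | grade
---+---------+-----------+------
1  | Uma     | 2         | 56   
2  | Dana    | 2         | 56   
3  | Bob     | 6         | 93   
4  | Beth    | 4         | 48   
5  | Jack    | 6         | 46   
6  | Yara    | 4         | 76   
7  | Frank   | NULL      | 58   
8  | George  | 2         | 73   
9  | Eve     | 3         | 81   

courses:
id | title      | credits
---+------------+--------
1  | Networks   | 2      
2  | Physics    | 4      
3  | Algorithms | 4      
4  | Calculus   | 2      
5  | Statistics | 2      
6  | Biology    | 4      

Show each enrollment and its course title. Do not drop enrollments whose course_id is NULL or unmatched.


LEFT JOIN keeps every row from enrollments (the left table); where course_id has no match in courses, the course columns become NULL. Walk through each enrollment:
  - enrollment 1 (Uma): course_id=2 -> matches Physics
  - enrollment 2 (Dana): course_id=2 -> matches Physics
  - enrollment 3 (Bob): course_id=6 -> matches Biology
  - enrollment 4 (Beth): course_id=4 -> matches Calculus
  - enrollment 5 (Jack): course_id=6 -> matches Biology
  - enrollment 6 (Yara): course_id=4 -> matches Calculus
  - enrollment 7 (Frank): course_id=NULL, no match -> kept with NULL
  - enrollment 8 (George): course_id=2 -> matches Physics
  - enrollment 9 (Eve): course_id=3 -> matches Algorithms
All 9 rows appear; 1 has NULL course.

SQL:
SELECT a.student, b.title AS course
FROM enrollments a
LEFT JOIN courses b ON a.course_id = b.id

Result:
student | course    
--------+-----------
Uma     | Physics   
Dana    | Physics   
Bob     | Biology   
Beth    | Calculus  
Jack    | Biology   
Yara    | Calculus  
Frank   | NULL      
George  | Physics   
Eve     | Algorithms


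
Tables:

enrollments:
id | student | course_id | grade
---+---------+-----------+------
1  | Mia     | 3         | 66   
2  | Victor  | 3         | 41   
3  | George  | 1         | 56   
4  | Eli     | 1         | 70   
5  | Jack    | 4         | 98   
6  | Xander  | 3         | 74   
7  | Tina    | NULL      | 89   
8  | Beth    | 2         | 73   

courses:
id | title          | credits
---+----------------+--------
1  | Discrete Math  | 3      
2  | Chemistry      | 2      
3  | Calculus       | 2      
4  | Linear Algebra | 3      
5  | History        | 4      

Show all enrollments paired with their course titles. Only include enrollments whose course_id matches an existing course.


INNER JOIN keeps only enrollments rows whose course_id matches an id in courses. Walk through each enrollment:
  - enrollment 1 (Mia): course_id=3 -> matches Calculus
  - enrollment 2 (Victor): course_id=3 -> matches Calculus
  - enrollment 3 (George): course_id=1 -> matches Discrete Math
  - enrollment 4 (Eli): course_id=1 -> matches Discrete Math
  - enrollment 5 (Jack): course_id=4 -> matches Linear Algebra
  - enrollment 6 (Xander): course_id=3 -> matches Calculus
  - enrollment 7 (Tina): course_id=NULL, no match -> dropped
  - enrollment 8 (Beth): course_id=2 -> matches Chemistry
So 1 of 8 rows is dropped.

SQL:
SELECT a.student, b.title AS course
FROM enrollments a
INNER JOIN courses b ON a.course_id = b.id

Result:
student | course        
--------+---------------
Mia     | Calculus      
Victor  | Calculus      
George  | Discrete Math 
Eli     | Discrete Math 
Jack    | Linear Algebra
Xander  | Calculus      
Beth    | Chemistry     


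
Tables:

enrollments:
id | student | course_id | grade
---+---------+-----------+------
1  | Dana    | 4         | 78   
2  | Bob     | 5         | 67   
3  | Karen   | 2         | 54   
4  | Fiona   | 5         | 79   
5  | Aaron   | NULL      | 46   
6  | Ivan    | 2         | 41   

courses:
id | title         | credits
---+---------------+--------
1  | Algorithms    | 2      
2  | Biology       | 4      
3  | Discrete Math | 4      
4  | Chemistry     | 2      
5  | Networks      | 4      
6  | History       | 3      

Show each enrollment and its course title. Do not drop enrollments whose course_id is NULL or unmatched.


LEFT JOIN keeps every row from enrollments (the left table); where course_id has no match in courses, the course columns become NULL. Walk through each enrollment:
  - enrollment 1 (Dana): course_id=4 -> matches Chemistry
  - enrollment 2 (Bob): course_id=5 -> matches Networks
  - enrollment 3 (Karen): course_id=2 -> matches Biology
  - enrollment 4 (Fiona): course_id=5 -> matches Networks
  - enrollment 5 (Aaron): course_id=NULL, no match -> kept with NULL
  - enrollment 6 (Ivan): course_id=2 -> matches Biology
All 6 rows appear; 1 has NULL course.

SQL:
SELECT a.student, b.title AS course
FROM enrollments a
LEFT JOIN courses b ON a.course_id = b.id

Result:
student | course   
--------+----------
Dana    | Chemistry
Bob     | Networks 
Karen   | Biology  
Fiona   | Networks 
Aaron   | NULL     
Ivan    | Biology  


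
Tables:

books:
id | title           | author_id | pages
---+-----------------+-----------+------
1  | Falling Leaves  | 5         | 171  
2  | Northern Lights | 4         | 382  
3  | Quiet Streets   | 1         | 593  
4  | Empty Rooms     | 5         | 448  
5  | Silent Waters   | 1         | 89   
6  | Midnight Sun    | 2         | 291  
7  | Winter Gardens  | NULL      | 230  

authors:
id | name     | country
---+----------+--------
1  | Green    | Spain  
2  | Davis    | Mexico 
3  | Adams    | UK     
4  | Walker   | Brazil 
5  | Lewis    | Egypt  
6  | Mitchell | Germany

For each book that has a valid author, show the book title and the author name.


INNER JOIN keeps only books rows whose author_id matches an id in authors. Walk through each book:
  - book 1 (Falling Leaves): author_id=5 -> matches Lewis
  - book 2 (Northern Lights): author_id=4 -> matches Walker
  - book 3 (Quiet Streets): author_id=1 -> matches Green
  - book 4 (Empty Rooms): author_id=5 -> matches Lewis
  - book 5 (Silent Waters): author_id=1 -> matches Green
  - book 6 (Midnight Sun): author_id=2 -> matches Davis
  - book 7 (Winter Gardens): author_id=NULL, no match -> dropped
So 1 of 7 rows is dropped.

SQL:
SELECT a.title, b.name AS author
FROM books a
INNER JOIN authors b ON a.author_id = b.id

Result:
title           | author
----------------+-------
Falling Leaves  | Lewis 
Northern Lights | Walker
Quiet Streets   | Green 
Empty Rooms     | Lewis 
Silent Waters   | Green 
Midnight Sun    | Davis 


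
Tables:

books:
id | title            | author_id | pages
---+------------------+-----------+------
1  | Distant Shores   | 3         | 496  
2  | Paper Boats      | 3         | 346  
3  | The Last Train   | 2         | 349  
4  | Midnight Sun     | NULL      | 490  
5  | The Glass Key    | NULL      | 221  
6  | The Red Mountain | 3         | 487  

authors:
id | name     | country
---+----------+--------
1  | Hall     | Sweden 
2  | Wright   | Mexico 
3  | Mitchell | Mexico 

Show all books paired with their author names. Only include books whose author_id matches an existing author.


INNER JOIN keeps only books rows whose author_id matches an id in authors. Walk through each book:
  - book 1 (Distant Shores): author_id=3 -> matches Mitchell
  - book 2 (Paper Boats): author_id=3 -> matches Mitchell
  - book 3 (The Last Train): author_id=2 -> matches Wright
  - book 4 (Midnight Sun): author_id=NULL, no match -> dropped
  - book 5 (The Glass Key): author_id=NULL, no match -> dropped
  - book 6 (The Red Mountain): author_id=3 -> matches Mitchell
So 2 of 6 rows are dropped.

SQL:
SELECT a.title, b.name AS author
FROM books a
INNER JOIN authors b ON a.author_id = b.id

Result:
title            | author  
-----------------+---------
Distant Shores   | Mitchell
Paper Boats      | Mitchell
The Last Train   | Wright  
The Red Mountain | Mitchell


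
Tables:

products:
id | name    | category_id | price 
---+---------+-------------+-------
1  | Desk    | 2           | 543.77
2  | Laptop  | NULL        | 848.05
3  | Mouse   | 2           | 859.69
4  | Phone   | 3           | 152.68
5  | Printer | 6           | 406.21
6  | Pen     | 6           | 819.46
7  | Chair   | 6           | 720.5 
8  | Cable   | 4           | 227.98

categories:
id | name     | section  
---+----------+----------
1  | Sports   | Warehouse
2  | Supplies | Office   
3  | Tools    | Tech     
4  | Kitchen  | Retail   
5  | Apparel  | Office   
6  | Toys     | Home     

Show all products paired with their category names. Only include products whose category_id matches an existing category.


INNER JOIN keeps only products rows whose category_id matches an id in categories. Walk through each product:
  - product 1 (Desk): category_id=2 -> matches Supplies
  - product 2 (Laptop): category_id=NULL, no match -> dropped
  - product 3 (Mouse): category_id=2 -> matches Supplies
  - product 4 (Phone): category_id=3 -> matches Tools
  - product 5 (Printer): category_id=6 -> matches Toys
  - product 6 (Pen): category_id=6 -> matches Toys
  - product 7 (Chair): category_id=6 -> matches Toys
  - product 8 (Cable): category_id=4 -> matches Kitchen
So 1 of 8 rows is dropped.

SQL:
SELECT a.name, b.name AS category
FROM products a
INNER JOIN categories b ON a.category_id = b.id

Result:
name    | category
--------+---------
Desk    | Supplies
Mouse   | Supplies
Phone   | Tools   
Printer | Toys    
Pen     | Toys    
Chair   | Toys    
Cable   | Kitchen 


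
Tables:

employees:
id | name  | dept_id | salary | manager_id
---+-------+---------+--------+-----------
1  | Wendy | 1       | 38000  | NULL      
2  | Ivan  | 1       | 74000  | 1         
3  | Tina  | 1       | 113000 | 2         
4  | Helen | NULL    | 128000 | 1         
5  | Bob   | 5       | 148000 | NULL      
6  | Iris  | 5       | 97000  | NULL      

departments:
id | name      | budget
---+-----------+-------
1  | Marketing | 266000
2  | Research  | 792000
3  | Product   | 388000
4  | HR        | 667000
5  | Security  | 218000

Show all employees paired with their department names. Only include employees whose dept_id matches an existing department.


INNER JOIN keeps only employees rows whose dept_id matches an id in departments. Walk through each employee:
  - employee 1 (Wendy): dept_id=1 -> matches Marketing
  - employee 2 (Ivan): dept_id=1 -> matches Marketing
  - employee 3 (Tina): dept_id=1 -> matches Marketing
  - employee 4 (Helen): dept_id=NULL, no match -> dropped
  - employee 5 (Bob): dept_id=5 -> matches Security
  - employee 6 (Iris): dept_id=5 -> matches Security
So 1 of 6 rows is dropped.

SQL:
SELECT a.name, b.name AS department
FROM employees a
INNER JOIN departments b ON a.dept_id = b.id

Result:
name  | department
------+-----------
Wendy | Marketing 
Ivan  | Marketing 
Tina  | Marketing 
Bob   | Security  
Iris  | Security  


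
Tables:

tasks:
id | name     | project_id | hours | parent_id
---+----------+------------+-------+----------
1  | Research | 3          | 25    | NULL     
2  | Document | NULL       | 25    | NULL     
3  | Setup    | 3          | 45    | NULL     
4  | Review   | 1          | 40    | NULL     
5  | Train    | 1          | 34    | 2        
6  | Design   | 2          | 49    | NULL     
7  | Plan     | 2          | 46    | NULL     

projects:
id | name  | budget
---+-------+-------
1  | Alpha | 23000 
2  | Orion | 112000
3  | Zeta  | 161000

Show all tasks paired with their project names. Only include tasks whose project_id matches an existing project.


INNER JOIN keeps only tasks rows whose project_id matches an id in projects. Walk through each task:
  - task 1 (Research): project_id=3 -> matches Zeta
  - task 2 (Document): project_id=NULL, no match -> dropped
  - task 3 (Setup): project_id=3 -> matches Zeta
  - task 4 (Review): project_id=1 -> matches Alpha
  - task 5 (Train): project_id=1 -> matches Alpha
  - task 6 (Design): project_id=2 -> matches Orion
  - task 7 (Plan): project_id=2 -> matches Orion
So 1 of 7 rows is dropped.

SQL:
SELECT a.name, b.name AS project
FROM tasks a
INNER JOIN projects b ON a.project_id = b.id

Result:
name     | project
---------+--------
Research | Zeta   
Setup    | Zeta   
Review   | Alpha  
Train    | Alpha  
Design   | Orion  
Plan     | Orion  


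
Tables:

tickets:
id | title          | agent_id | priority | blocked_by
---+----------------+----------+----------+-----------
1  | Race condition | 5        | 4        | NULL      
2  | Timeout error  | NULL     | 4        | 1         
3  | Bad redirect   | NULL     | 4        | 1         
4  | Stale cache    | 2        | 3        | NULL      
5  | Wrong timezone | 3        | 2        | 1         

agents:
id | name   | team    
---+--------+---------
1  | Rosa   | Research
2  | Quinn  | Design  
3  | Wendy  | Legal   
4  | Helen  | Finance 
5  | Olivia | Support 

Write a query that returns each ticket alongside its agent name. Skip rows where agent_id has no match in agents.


INNER JOIN keeps only tickets rows whose agent_id matches an id in agents. Walk through each ticket:
  - ticket 1 (Race condition): agent_id=5 -> matches Olivia
  - ticket 2 (Timeout error): agent_id=NULL, no match -> dropped
  - ticket 3 (Bad redirect): agent_id=NULL, no match -> dropped
  - ticket 4 (Stale cache): agent_id=2 -> matches Quinn
  - ticket 5 (Wrong timezone): agent_id=3 -> matches Wendy
So 2 of 5 rows are dropped.

SQL:
SELECT a.title, b.name AS agent
FROM tickets a
INNER JOIN agents b ON a.agent_id = b.id

Result:
title          | agent 
---------------+-------
Race condition | Olivia
Stale cache    | Quinn 
Wrong timezone | Wendy 


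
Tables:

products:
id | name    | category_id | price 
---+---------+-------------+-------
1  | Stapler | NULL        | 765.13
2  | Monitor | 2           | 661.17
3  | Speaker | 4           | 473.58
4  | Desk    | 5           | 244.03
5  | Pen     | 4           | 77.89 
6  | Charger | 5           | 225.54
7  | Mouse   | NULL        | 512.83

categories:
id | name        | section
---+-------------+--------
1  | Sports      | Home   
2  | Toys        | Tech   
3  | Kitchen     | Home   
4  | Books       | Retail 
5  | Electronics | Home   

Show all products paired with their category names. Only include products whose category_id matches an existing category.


INNER JOIN keeps only products rows whose category_id matches an id in categories. Walk through each product:
  - product 1 (Stapler): category_id=NULL, no match -> dropped
  - product 2 (Monitor): category_id=2 -> matches Toys
  - product 3 (Speaker): category_id=4 -> matches Books
  - product 4 (Desk): category_id=5 -> matches Electronics
  - product 5 (Pen): category_id=4 -> matches Books
  - product 6 (Charger): category_id=5 -> matches Electronics
  - product 7 (Mouse): category_id=NULL, no match -> dropped
So 2 of 7 rows are dropped.

SQL:
SELECT a.name, b.name AS category
FROM products a
INNER JOIN categories b ON a.category_id = b.id

Result:
name    | category   
--------+------------
Monitor | Toys       
Speaker | Books      
Desk    | Electronics
Pen     | Books      
Charger | Electronics


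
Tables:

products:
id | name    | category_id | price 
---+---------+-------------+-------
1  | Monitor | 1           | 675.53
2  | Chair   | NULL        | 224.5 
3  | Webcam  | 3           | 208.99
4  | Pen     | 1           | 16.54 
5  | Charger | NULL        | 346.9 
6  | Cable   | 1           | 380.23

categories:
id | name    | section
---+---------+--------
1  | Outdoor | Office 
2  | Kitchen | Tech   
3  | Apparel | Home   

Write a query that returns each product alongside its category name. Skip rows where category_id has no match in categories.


INNER JOIN keeps only products rows whose category_id matches an id in categories. Walk through each product:
  - product 1 (Monitor): category_id=1 -> matches Outdoor
  - product 2 (Chair): category_id=NULL, no match -> dropped
  - product 3 (Webcam): category_id=3 -> matches Apparel
  - product 4 (Pen): category_id=1 -> matches Outdoor
  - product 5 (Charger): category_id=NULL, no match -> dropped
  - product 6 (Cable): category_id=1 -> matches Outdoor
So 2 of 6 rows are dropped.

SQL:
SELECT a.name, b.name AS category
FROM products a
INNER JOIN categories b ON a.category_id = b.id

Result:
name    | category
--------+---------
Monitor | Outdoor 
Webcam  | Apparel 
Pen     | Outdoor 
Cable   | Outdoor 


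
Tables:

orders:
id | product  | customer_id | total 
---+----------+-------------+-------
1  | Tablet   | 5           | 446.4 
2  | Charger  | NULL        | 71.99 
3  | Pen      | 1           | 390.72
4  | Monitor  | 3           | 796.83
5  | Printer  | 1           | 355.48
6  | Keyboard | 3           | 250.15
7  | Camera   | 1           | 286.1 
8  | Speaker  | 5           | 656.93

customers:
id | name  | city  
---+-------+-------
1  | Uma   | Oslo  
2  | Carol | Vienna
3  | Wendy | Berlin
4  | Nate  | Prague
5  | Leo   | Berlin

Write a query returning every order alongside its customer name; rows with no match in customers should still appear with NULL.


LEFT JOIN keeps every row from orders (the left table); where customer_id has no match in customers, the customer columns become NULL. Walk through each order:
  - order 1 (Tablet): customer_id=5 -> matches Leo
  - order 2 (Charger): customer_id=NULL, no match -> kept with NULL
  - order 3 (Pen): customer_id=1 -> matches Uma
  - order 4 (Monitor): customer_id=3 -> matches Wendy
  - order 5 (Printer): customer_id=1 -> matches Uma
  - order 6 (Keyboard): customer_id=3 -> matches Wendy
  - order 7 (Camera): customer_id=1 -> matches Uma
  - order 8 (Speaker): customer_id=5 -> matches Leo
All 8 rows appear; 1 has NULL customer.

SQL:
SELECT a.product, b.name AS customer
FROM orders a
LEFT JOIN customers b ON a.customer_id = b.id

Result:
product  | customer
---------+---------
Tablet   | Leo     
Charger  | NULL    
Pen      | Uma     
Monitor  | Wendy   
Printer  | Uma     
Keyboard | Wendy   
Camera   | Uma     
Speaker  | Leo     


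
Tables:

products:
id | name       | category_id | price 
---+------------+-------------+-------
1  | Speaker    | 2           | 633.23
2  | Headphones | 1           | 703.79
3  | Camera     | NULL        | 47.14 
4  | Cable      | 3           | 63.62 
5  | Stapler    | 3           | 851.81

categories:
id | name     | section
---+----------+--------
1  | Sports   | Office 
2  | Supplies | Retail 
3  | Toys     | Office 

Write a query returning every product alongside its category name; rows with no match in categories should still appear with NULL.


LEFT JOIN keeps every row from products (the left table); where category_id has no match in categories, the category columns become NULL. Walk through each product:
  - product 1 (Speaker): category_id=2 -> matches Supplies
  - product 2 (Headphones): category_id=1 -> matches Sports
  - product 3 (Camera): category_id=NULL, no match -> kept with NULL
  - product 4 (Cable): category_id=3 -> matches Toys
  - product 5 (Stapler): category_id=3 -> matches Toys
All 5 rows appear; 1 has NULL category.

SQL:
SELECT a.name, b.name AS category
FROM products a
LEFT JOIN categories b ON a.category_id = b.id

Result:
name       | category
-----------+---------
Speaker    | Supplies
Headphones | Sports  
Camera     | NULL    
Cable      | Toys    
Stapler    | Toys    


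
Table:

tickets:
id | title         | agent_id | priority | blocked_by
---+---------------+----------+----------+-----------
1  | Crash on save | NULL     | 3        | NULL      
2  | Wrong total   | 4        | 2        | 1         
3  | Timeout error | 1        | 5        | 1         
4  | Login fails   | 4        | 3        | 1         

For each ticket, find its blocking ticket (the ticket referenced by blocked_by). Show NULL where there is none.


This is a self-join: tickets is joined to a second copy of itself, matching each row's blocked_by to another row's id. Use LEFT JOIN so rows with blocked_by=NULL are kept.
  - ticket 1 (Crash on save): blocked_by=NULL -> NULL
  - ticket 2 (Wrong total): blocked_by=1 -> Crash on save
  - ticket 3 (Timeout error): blocked_by=1 -> Crash on save
  - ticket 4 (Login fails): blocked_by=1 -> Crash on save

SQL:
SELECT a.title AS item, b.title AS blocked_by
FROM tickets a
LEFT JOIN tickets b ON a.blocked_by = b.id

Result:
item          | blocked_by   
--------------+--------------
Crash on save | NULL         
Wrong total   | Crash on save
Timeout error | Crash on save
Login fails   | Crash on save


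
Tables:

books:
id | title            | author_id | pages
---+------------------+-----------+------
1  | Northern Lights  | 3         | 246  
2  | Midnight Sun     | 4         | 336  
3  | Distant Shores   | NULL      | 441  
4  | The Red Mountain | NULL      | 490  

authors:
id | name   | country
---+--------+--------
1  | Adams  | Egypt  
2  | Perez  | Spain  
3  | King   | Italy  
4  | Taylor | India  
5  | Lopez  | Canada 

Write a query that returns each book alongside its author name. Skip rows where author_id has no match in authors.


INNER JOIN keeps only books rows whose author_id matches an id in authors. Walk through each book:
  - book 1 (Northern Lights): author_id=3 -> matches King
  - book 2 (Midnight Sun): author_id=4 -> matches Taylor
  - book 3 (Distant Shores): author_id=NULL, no match -> dropped
  - book 4 (The Red Mountain): author_id=NULL, no match -> dropped
So 2 of 4 rows are dropped.

SQL:
SELECT a.title, b.name AS author
FROM books a
INNER JOIN authors b ON a.author_id = b.id

Result:
title           | author
----------------+-------
Northern Lights | King  
Midnight Sun    | Taylor


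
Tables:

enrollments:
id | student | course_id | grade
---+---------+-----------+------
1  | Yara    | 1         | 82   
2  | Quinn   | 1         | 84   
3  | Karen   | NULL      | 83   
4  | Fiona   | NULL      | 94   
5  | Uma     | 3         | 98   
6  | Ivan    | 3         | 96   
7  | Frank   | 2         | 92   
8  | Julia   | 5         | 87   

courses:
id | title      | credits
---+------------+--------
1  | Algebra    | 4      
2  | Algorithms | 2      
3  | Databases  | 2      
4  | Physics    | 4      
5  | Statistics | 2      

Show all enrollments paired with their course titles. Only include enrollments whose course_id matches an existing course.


INNER JOIN keeps only enrollments rows whose course_id matches an id in courses. Walk through each enrollment:
  - enrollment 1 (Yara): course_id=1 -> matches Algebra
  - enrollment 2 (Quinn): course_id=1 -> matches Algebra
  - enrollment 3 (Karen): course_id=NULL, no match -> dropped
  - enrollment 4 (Fiona): course_id=NULL, no match -> dropped
  - enrollment 5 (Uma): course_id=3 -> matches Databases
  - enrollment 6 (Ivan): course_id=3 -> matches Databases
  - enrollment 7 (Frank): course_id=2 -> matches Algorithms
  - enrollment 8 (Julia): course_id=5 -> matches Statistics
So 2 of 8 rows are dropped.

SQL:
SELECT a.student, b.title AS course
FROM enrollments a
INNER JOIN courses b ON a.course_id = b.id

Result:
student | course    
--------+-----------
Yara    | Algebra   
Quinn   | Algebra   
Uma     | Databases 
Ivan    | Databases 
Frank   | Algorithms
Julia   | Statistics


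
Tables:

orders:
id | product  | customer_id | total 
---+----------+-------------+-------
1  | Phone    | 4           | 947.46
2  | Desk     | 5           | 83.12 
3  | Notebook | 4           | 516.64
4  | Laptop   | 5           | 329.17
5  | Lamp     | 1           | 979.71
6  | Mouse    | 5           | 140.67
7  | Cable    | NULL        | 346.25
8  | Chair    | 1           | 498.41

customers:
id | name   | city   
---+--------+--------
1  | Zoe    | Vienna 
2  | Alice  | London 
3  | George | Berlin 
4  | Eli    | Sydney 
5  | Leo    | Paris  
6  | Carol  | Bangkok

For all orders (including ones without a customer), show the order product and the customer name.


LEFT JOIN keeps every row from orders (the left table); where customer_id has no match in customers, the customer columns become NULL. Walk through each order:
  - order 1 (Phone): customer_id=4 -> matches Eli
  - order 2 (Desk): customer_id=5 -> matches Leo
  - order 3 (Notebook): customer_id=4 -> matches Eli
  - order 4 (Laptop): customer_id=5 -> matches Leo
  - order 5 (Lamp): customer_id=1 -> matches Zoe
  - order 6 (Mouse): customer_id=5 -> matches Leo
  - order 7 (Cable): customer_id=NULL, no match -> kept with NULL
  - order 8 (Chair): customer_id=1 -> matches Zoe
All 8 rows appear; 1 has NULL customer.

SQL:
SELECT a.product, b.name AS customer
FROM orders a
LEFT JOIN customers b ON a.customer_id = b.id

Result:
product  | customer
---------+---------
Phone    | Eli     
Desk     | Leo     
Notebook | Eli     
Laptop   | Leo     
Lamp     | Zoe     
Mouse    | Leo     
Cable    | NULL    
Chair    | Zoe     
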